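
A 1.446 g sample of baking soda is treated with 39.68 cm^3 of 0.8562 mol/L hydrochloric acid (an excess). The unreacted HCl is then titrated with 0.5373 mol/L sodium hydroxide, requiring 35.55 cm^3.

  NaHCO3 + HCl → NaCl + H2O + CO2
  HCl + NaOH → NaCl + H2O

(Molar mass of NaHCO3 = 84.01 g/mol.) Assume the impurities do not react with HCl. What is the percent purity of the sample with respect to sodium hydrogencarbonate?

86.41 %

n(HCl) added = 0.03968 × 0.8562 = 0.03397 mol
n(NaOH) used in back-titration = 0.03555 × 0.5373 = 0.01910 mol
n(HCl) left over = 0.01910 mol (1:1 ratio)
n(HCl) consumed by analyte = 0.03397 − 0.01910 = 0.01487 mol
n(NaHCO3) = 0.01487 mol (1:1 ratio)
mass of NaHCO3 = 0.01487 × 84.01 = 1.249 g
% NaHCO3 = 1.249 / 1.446 × 100 = 86.41 %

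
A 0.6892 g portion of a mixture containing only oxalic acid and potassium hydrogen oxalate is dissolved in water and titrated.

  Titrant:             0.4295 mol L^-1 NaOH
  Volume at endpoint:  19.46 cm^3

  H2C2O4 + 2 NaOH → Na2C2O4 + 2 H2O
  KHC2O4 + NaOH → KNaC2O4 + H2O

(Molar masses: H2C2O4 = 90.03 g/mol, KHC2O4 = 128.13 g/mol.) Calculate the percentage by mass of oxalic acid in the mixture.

n(NaOH) = 0.01946 × 0.4295 = 8.358 × 10^-3 mol
Let x = n(H2C2O4), y = n(KHC2O4).
Titrant: 2x + 1y = 8.358 × 10^-3;  mass: 90.03x + 128.13y = 0.6892
Solving, x = 2.296 × 10^-3 mol, y = 3.765 × 10^-3 mol
mass of H2C2O4 = 2.296 × 10^-3 × 90.03 = 0.2067 g
% H2C2O4 = 0.2067 / 0.6892 × 100 = 30.00 %

30.00 %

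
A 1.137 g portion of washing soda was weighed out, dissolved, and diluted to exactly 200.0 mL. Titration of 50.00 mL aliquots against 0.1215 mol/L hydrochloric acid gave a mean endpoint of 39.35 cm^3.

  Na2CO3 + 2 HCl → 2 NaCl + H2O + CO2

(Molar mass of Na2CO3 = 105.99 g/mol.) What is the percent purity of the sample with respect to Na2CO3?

n(HCl) per titration = 0.03935 × 0.1215 = 4.781 × 10^-3 mol
From the 1:2 ratio, n(Na2CO3) in each aliquot = 1/2 × 4.781 × 10^-3 = 2.391 × 10^-3 mol
n(Na2CO3) in the whole flask = 2.391 × 10^-3 × 200.0/50.00 = 9.562 × 10^-3 mol
mass of Na2CO3 = 9.562 × 10^-3 × 105.99 = 1.013 g
% Na2CO3 = 1.013 / 1.137 × 100 = 89.14 %

89.14 %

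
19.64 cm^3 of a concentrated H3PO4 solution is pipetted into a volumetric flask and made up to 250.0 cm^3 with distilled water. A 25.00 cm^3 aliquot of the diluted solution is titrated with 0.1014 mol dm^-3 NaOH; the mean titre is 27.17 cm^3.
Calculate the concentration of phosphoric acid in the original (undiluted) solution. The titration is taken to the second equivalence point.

0.7014 mol/L

H3PO4 + 2 NaOH → Na2HPO4 + 2 H2O
n(NaOH) = 0.02717 × 0.1014 = 2.755 × 10^-3 mol
From the 1:2 ratio, n(H3PO4) in the aliquot = 1/2 × 2.755 × 10^-3 = 1.378 × 10^-3 mol
[H3PO4]_dilute = 1.378 × 10^-3 / 0.02500 = 0.05510 mol/L
Dilution factor = 250.0 / 19.64 = 12.73
[H3PO4]_stock = 0.05510 × 12.73 = 0.7014 mol/L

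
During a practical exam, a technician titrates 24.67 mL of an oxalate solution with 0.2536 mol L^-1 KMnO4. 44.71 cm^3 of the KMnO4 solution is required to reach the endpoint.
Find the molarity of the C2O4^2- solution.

1.149 mol/L

2 MnO4^- + 5 C2O4^2- + 16 H^+ → 2 Mn^2+ + 10 CO2 + 8 H2O
n(KMnO4) = 0.04471 L × 0.2536 mol/L = 0.01134 mol
From the 5:2 mole ratio, n(C2O4^2-) = 5/2 × 0.01134 = 0.02835 mol
[C2O4^2-] = 0.02835 mol / 0.02467 L = 1.149 mol/L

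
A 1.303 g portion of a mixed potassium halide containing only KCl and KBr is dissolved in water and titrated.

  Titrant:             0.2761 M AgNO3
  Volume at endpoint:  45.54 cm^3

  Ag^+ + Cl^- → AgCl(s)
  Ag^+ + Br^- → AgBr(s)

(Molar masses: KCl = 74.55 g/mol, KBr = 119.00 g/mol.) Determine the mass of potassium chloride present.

n(AgNO3) = 0.04554 × 0.2761 = 0.01257 mol
Let x = n(KCl), y = n(KBr).
Titrant: 1x + 1y = 0.01257;  mass: 74.55x + 119.00y = 1.303
Solving, x = 4.348 × 10^-3 mol, y = 8.226 × 10^-3 mol
mass of KCl = 4.348 × 10^-3 × 74.55 = 0.3241 g

0.3241 g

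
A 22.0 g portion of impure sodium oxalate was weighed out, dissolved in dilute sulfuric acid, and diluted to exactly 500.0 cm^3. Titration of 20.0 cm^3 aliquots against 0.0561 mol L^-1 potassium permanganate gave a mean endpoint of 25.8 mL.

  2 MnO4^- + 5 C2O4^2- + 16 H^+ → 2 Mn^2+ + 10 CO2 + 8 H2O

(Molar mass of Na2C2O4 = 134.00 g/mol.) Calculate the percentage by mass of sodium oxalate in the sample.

n(KMnO4) per titration = 0.0258 × 0.0561 = 1.45 × 10^-3 mol
From the 5:2 ratio, n(Na2C2O4) in each aliquot = 5/2 × 1.45 × 10^-3 = 3.62 × 10^-3 mol
n(Na2C2O4) in the whole flask = 3.62 × 10^-3 × 500.0/20.0 = 0.0905 mol
mass of Na2C2O4 = 0.0905 × 134.00 = 12.1 g
% Na2C2O4 = 12.1 / 22.0 × 100 = 55.1 %

55.1 %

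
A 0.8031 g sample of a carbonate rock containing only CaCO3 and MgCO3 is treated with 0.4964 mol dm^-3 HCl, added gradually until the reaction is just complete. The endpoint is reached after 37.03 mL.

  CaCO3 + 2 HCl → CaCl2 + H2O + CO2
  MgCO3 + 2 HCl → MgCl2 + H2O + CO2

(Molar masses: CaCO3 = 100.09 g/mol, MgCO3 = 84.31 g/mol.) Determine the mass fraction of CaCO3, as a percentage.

22.29 %

n(HCl) = 0.03703 × 0.4964 = 0.01838 mol
Let x = n(CaCO3), y = n(MgCO3).
Titrant: 2x + 2y = 0.01838;  mass: 100.09x + 84.31y = 0.8031
Solving, x = 1.788 × 10^-3 mol, y = 7.403 × 10^-3 mol
mass of CaCO3 = 1.788 × 10^-3 × 100.09 = 0.1790 g
% CaCO3 = 0.1790 / 0.8031 × 100 = 22.29 %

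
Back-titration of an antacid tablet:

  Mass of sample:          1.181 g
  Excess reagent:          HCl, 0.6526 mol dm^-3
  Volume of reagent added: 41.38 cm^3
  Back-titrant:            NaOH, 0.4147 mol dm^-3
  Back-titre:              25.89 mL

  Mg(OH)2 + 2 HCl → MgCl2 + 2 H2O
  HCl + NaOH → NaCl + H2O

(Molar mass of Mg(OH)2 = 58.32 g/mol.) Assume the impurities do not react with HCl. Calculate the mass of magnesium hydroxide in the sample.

n(HCl) added = 0.04138 × 0.6526 = 0.02700 mol
n(NaOH) used in back-titration = 0.02589 × 0.4147 = 0.01074 mol
n(HCl) left over = 0.01074 mol (1:1 ratio)
n(HCl) consumed by analyte = 0.02700 − 0.01074 = 0.01627 mol
From the 1:2 ratio, n(Mg(OH)2) = 1/2 × 0.01627 = 8.134 × 10^-3 mol
mass of Mg(OH)2 = 8.134 × 10^-3 × 58.32 = 0.4744 g

0.4744 g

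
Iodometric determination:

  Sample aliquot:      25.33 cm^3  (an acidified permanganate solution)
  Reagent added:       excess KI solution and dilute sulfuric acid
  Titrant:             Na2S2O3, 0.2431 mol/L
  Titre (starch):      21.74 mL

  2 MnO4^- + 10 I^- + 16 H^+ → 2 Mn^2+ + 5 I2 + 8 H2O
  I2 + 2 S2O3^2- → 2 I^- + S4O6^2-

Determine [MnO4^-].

0.04173 mol/L

n(S2O3^2-) = 0.02174 × 0.2431 = 5.285 × 10^-3 mol
n(I2) = n(S2O3^2-)/2 = 2.642 × 10^-3 mol
From the 2:5 ratio, n(MnO4^-) in the aliquot = 2/5 × 2.642 × 10^-3 = 1.057 × 10^-3 mol
[MnO4^-] = 1.057 × 10^-3 / 0.02533 = 0.04173 mol/L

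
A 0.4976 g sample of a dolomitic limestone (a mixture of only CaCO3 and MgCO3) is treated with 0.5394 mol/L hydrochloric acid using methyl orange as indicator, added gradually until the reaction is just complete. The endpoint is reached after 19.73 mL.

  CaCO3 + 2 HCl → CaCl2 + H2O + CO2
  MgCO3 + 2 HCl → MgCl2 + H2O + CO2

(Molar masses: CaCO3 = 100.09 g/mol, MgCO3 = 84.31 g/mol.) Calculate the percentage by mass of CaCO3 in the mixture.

62.42 %

n(HCl) = 0.01973 × 0.5394 = 0.01064 mol
Let x = n(CaCO3), y = n(MgCO3).
Titrant: 2x + 2y = 0.01064;  mass: 100.09x + 84.31y = 0.4976
Solving, x = 3.103 × 10^-3 mol, y = 2.218 × 10^-3 mol
mass of CaCO3 = 3.103 × 10^-3 × 100.09 = 0.3106 g
% CaCO3 = 0.3106 / 0.4976 × 100 = 62.42 %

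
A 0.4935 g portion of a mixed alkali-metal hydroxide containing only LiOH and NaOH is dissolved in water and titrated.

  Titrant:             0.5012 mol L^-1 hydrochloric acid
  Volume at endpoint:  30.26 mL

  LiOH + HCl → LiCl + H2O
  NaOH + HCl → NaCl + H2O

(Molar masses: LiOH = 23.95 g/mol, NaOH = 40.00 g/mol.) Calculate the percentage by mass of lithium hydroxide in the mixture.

n(HCl) = 0.03026 × 0.5012 = 0.01517 mol
Let x = n(LiOH), y = n(NaOH).
Titrant: 1x + 1y = 0.01517;  mass: 23.95x + 40.00y = 0.4935
Solving, x = 7.050 × 10^-3 mol, y = 8.116 × 10^-3 mol
mass of LiOH = 7.050 × 10^-3 × 23.95 = 0.1688 g
% LiOH = 0.1688 / 0.4935 × 100 = 34.21 %

34.21 %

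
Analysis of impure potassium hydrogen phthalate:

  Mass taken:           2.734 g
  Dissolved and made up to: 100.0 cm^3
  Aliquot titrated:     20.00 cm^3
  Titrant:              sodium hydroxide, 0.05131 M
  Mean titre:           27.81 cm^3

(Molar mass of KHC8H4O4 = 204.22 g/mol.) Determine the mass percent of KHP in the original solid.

KHC8H4O4 + NaOH → KNaC8H4O4 + H2O
n(NaOH) per titration = 0.02781 × 0.05131 = 1.427 × 10^-3 mol
n(KHC8H4O4) in each aliquot = 1.427 × 10^-3 mol (1:1 ratio)
n(KHC8H4O4) in the whole flask = 1.427 × 10^-3 × 100.0/20.00 = 7.135 × 10^-3 mol
mass of KHC8H4O4 = 7.135 × 10^-3 × 204.22 = 1.457 g
% KHC8H4O4 = 1.457 / 2.734 × 100 = 53.29 %

53.29 %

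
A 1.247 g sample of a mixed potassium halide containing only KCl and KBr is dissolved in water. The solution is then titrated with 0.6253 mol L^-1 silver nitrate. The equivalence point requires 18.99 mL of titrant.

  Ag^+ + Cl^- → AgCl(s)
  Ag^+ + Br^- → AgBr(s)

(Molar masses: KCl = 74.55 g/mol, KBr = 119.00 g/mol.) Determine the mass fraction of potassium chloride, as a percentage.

n(AgNO3) = 0.01899 × 0.6253 = 0.01187 mol
Let x = n(KCl), y = n(KBr).
Titrant: 1x + 1y = 0.01187;  mass: 74.55x + 119.00y = 1.247
Solving, x = 3.736 × 10^-3 mol, y = 8.139 × 10^-3 mol
mass of KCl = 3.736 × 10^-3 × 74.55 = 0.2785 g
% KCl = 0.2785 / 1.247 × 100 = 22.33 %

22.33 %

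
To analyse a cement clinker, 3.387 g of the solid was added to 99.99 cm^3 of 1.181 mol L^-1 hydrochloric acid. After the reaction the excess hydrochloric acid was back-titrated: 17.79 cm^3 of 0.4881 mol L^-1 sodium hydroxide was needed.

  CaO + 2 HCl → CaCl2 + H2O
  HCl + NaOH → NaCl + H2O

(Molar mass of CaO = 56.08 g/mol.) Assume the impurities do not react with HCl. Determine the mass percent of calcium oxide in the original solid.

n(HCl) added = 0.09999 × 1.181 = 0.1181 mol
n(NaOH) used in back-titration = 0.01779 × 0.4881 = 8.683 × 10^-3 mol
n(HCl) left over = 8.683 × 10^-3 mol (1:1 ratio)
n(HCl) consumed by analyte = 0.1181 − 8.683 × 10^-3 = 0.1094 mol
From the 1:2 ratio, n(CaO) = 1/2 × 0.1094 = 0.05470 mol
mass of CaO = 0.05470 × 56.08 = 3.068 g
% CaO = 3.068 / 3.387 × 100 = 90.57 %

90.57 %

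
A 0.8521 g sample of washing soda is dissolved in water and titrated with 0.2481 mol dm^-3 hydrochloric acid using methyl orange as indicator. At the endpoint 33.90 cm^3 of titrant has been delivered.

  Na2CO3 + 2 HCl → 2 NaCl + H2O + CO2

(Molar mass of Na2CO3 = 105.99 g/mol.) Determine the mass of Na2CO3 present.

0.4457 g

n(HCl) = 0.03390 L × 0.2481 mol/L = 8.411 × 10^-3 mol
From the 1:2 ratio, n(Na2CO3) = 1/2 × 8.411 × 10^-3 = 4.205 × 10^-3 mol
mass of Na2CO3 = 4.205 × 10^-3 × 105.99 g/mol = 0.4457 g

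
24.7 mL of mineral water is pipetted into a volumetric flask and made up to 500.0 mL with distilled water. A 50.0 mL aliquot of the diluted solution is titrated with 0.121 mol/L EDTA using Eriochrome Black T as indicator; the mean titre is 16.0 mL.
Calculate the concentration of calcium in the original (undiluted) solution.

0.784 mol/L

Ca^2+ + EDTA^4- → [Ca(EDTA)]^2-
n(EDTA) = 0.0160 × 0.121 = 1.94 × 10^-3 mol
n(Ca2+) in the aliquot = 1.94 × 10^-3 mol (1:1 ratio)
[Ca2+]_dilute = 1.94 × 10^-3 / 0.0500 = 0.0387 mol/L
Dilution factor = 500.0 / 24.7 = 20.24
[Ca2+]_stock = 0.0387 × 20.24 = 0.784 mol/L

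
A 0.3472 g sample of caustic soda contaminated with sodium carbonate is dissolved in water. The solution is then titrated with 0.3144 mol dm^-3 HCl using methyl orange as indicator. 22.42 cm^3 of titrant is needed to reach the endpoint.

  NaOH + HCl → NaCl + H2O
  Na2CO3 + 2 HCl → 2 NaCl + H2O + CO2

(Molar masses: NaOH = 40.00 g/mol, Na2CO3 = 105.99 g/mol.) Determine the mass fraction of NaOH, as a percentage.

23.36 %

n(HCl) = 0.02242 × 0.3144 = 7.049 × 10^-3 mol
Let x = n(NaOH), y = n(Na2CO3).
Titrant: 1x + 2y = 7.049 × 10^-3;  mass: 40.00x + 105.99y = 0.3472
Solving, x = 2.028 × 10^-3 mol, y = 2.510 × 10^-3 mol
mass of NaOH = 2.028 × 10^-3 × 40.00 = 0.08112 g
% NaOH = 0.08112 / 0.3472 × 100 = 23.36 %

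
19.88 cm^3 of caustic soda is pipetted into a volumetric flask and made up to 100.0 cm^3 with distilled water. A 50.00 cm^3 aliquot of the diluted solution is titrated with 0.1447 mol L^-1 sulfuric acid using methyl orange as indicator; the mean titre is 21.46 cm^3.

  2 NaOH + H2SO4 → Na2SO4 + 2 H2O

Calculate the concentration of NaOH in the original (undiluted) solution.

0.6248 mol/L

n(H2SO4) = 0.02146 × 0.1447 = 3.105 × 10^-3 mol
From the 2:1 ratio, n(NaOH) in the aliquot = 2/1 × 3.105 × 10^-3 = 6.211 × 10^-3 mol
[NaOH]_dilute = 6.211 × 10^-3 / 0.05000 = 0.1242 mol/L
Dilution factor = 100.0 / 19.88 = 5.030
[NaOH]_stock = 0.1242 × 5.030 = 0.6248 mol/L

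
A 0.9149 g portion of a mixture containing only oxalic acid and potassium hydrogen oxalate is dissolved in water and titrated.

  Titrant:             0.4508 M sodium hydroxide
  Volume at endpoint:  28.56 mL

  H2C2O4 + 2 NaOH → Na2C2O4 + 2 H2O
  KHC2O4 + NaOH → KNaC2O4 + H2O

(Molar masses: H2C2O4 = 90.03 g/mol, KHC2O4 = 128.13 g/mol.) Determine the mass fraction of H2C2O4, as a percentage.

43.50 %

n(NaOH) = 0.02856 × 0.4508 = 0.01287 mol
Let x = n(H2C2O4), y = n(KHC2O4).
Titrant: 2x + 1y = 0.01287;  mass: 90.03x + 128.13y = 0.9149
Solving, x = 4.420 × 10^-3 mol, y = 4.035 × 10^-3 mol
mass of H2C2O4 = 4.420 × 10^-3 × 90.03 = 0.3979 g
% H2C2O4 = 0.3979 / 0.9149 × 100 = 43.50 %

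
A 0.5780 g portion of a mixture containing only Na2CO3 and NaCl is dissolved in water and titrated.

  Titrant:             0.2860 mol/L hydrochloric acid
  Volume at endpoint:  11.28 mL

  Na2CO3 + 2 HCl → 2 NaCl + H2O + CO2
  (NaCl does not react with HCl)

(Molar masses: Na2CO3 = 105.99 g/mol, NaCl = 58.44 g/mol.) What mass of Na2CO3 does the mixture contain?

0.1710 g

n(HCl) = 0.01128 × 0.2860 = 3.226 × 10^-3 mol
Let x = n(Na2CO3), y = n(NaCl).
Titrant: 2x = 3.226 × 10^-3;  mass: 105.99x + 58.44y = 0.5780
Solving, x = 1.613 × 10^-3 mol, y = 6.965 × 10^-3 mol
mass of Na2CO3 = 1.613 × 10^-3 × 105.99 = 0.1710 g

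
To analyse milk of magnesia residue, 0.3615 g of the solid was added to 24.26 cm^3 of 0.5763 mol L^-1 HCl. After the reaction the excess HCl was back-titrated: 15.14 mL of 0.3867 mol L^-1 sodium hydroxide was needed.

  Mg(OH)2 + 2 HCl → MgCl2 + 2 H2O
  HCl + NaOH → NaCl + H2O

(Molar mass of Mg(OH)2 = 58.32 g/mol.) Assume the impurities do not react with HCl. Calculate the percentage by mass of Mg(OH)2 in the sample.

n(HCl) added = 0.02426 × 0.5763 = 0.01398 mol
n(NaOH) used in back-titration = 0.01514 × 0.3867 = 5.855 × 10^-3 mol
n(HCl) left over = 5.855 × 10^-3 mol (1:1 ratio)
n(HCl) consumed by analyte = 0.01398 − 5.855 × 10^-3 = 8.126 × 10^-3 mol
From the 1:2 ratio, n(Mg(OH)2) = 1/2 × 8.126 × 10^-3 = 4.063 × 10^-3 mol
mass of Mg(OH)2 = 4.063 × 10^-3 × 58.32 = 0.2370 g
% Mg(OH)2 = 0.2370 / 0.3615 × 100 = 65.55 %

65.55 %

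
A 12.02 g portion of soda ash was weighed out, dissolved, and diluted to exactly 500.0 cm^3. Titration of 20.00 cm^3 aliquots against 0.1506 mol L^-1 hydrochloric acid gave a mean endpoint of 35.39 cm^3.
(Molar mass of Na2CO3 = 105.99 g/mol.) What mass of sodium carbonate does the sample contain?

7.061 g

Na2CO3 + 2 HCl → 2 NaCl + H2O + CO2
n(HCl) per titration = 0.03539 × 0.1506 = 5.330 × 10^-3 mol
From the 1:2 ratio, n(Na2CO3) in each aliquot = 1/2 × 5.330 × 10^-3 = 2.665 × 10^-3 mol
n(Na2CO3) in the whole flask = 2.665 × 10^-3 × 500.0/20.00 = 0.06662 mol
mass of Na2CO3 = 0.06662 × 105.99 = 7.061 g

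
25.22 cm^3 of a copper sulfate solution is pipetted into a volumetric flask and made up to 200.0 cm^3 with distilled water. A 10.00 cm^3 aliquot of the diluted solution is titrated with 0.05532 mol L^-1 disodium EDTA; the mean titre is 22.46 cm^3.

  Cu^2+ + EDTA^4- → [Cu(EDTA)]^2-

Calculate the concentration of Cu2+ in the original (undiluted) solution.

0.9853 mol/L

n(EDTA) = 0.02246 × 0.05532 = 1.242 × 10^-3 mol
n(Cu2+) in the aliquot = 1.242 × 10^-3 mol (1:1 ratio)
[Cu2+]_dilute = 1.242 × 10^-3 / 0.01000 = 0.1242 mol/L
Dilution factor = 200.0 / 25.22 = 7.930
[Cu2+]_stock = 0.1242 × 7.930 = 0.9853 mol/L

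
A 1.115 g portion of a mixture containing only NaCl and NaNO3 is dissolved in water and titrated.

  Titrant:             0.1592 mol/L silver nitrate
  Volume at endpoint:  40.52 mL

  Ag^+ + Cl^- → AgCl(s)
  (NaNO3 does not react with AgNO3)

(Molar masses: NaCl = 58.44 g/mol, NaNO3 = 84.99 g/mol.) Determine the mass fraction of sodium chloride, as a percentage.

n(AgNO3) = 0.04052 × 0.1592 = 6.451 × 10^-3 mol
Let x = n(NaCl), y = n(NaNO3).
Titrant: 1x = 6.451 × 10^-3;  mass: 58.44x + 84.99y = 1.115
Solving, x = 6.451 × 10^-3 mol, y = 8.684 × 10^-3 mol
mass of NaCl = 6.451 × 10^-3 × 58.44 = 0.3770 g
% NaCl = 0.3770 / 1.115 × 100 = 33.81 %

33.81 %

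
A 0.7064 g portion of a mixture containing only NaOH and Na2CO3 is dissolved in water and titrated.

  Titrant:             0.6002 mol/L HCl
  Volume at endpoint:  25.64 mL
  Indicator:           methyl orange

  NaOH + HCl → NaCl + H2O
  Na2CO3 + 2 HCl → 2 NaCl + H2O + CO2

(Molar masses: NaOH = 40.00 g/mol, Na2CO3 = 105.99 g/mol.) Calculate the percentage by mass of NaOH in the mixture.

47.56 %

n(HCl) = 0.02564 × 0.6002 = 0.01539 mol
Let x = n(NaOH), y = n(Na2CO3).
Titrant: 1x + 2y = 0.01539;  mass: 40.00x + 105.99y = 0.7064
Solving, x = 8.399 × 10^-3 mol, y = 3.495 × 10^-3 mol
mass of NaOH = 8.399 × 10^-3 × 40.00 = 0.3360 g
% NaOH = 0.3360 / 0.7064 × 100 = 47.56 %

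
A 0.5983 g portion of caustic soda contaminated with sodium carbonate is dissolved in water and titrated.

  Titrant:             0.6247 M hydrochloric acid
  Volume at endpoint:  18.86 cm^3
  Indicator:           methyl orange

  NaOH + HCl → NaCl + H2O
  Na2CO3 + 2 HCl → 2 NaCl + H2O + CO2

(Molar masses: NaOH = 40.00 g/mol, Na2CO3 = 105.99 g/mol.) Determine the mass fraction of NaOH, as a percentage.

13.42 %

n(HCl) = 0.01886 × 0.6247 = 0.01178 mol
Let x = n(NaOH), y = n(Na2CO3).
Titrant: 1x + 2y = 0.01178;  mass: 40.00x + 105.99y = 0.5983
Solving, x = 2.007 × 10^-3 mol, y = 4.888 × 10^-3 mol
mass of NaOH = 2.007 × 10^-3 × 40.00 = 0.08027 g
% NaOH = 0.08027 / 0.5983 × 100 = 13.42 %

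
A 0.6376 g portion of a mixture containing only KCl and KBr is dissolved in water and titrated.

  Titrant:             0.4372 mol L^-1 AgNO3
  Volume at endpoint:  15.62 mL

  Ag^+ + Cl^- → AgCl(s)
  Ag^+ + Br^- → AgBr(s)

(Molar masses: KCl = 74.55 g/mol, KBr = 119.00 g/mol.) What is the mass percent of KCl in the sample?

n(AgNO3) = 0.01562 × 0.4372 = 6.829 × 10^-3 mol
Let x = n(KCl), y = n(KBr).
Titrant: 1x + 1y = 6.829 × 10^-3;  mass: 74.55x + 119.00y = 0.6376
Solving, x = 3.938 × 10^-3 mol, y = 2.891 × 10^-3 mol
mass of KCl = 3.938 × 10^-3 × 74.55 = 0.2936 g
% KCl = 0.2936 / 0.6376 × 100 = 46.05 %

46.05 %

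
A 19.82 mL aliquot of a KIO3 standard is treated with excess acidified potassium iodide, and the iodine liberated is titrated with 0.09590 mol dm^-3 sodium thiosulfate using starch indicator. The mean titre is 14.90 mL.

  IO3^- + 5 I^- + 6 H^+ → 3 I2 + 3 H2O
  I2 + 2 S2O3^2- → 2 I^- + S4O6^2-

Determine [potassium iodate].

n(S2O3^2-) = 0.01490 × 0.09590 = 1.429 × 10^-3 mol
n(I2) = n(S2O3^2-)/2 = 7.145 × 10^-4 mol
From the 1:3 ratio, n(IO3^-) in the aliquot = 1/3 × 7.145 × 10^-4 = 2.382 × 10^-4 mol
[IO3^-] = 2.382 × 10^-4 / 0.01982 = 0.01202 mol/L

0.01202 mol/L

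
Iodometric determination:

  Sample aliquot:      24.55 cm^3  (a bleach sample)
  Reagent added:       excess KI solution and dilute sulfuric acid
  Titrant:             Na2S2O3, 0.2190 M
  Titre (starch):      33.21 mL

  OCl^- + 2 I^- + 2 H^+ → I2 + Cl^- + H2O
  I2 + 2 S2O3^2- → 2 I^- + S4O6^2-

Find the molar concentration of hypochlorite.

0.1481 M

n(S2O3^2-) = 0.03321 × 0.2190 = 7.273 × 10^-3 mol
n(I2) = n(S2O3^2-)/2 = 3.636 × 10^-3 mol
n(OCl^-) in the aliquot = 3.636 × 10^-3 mol (1:1 ratio)
[OCl^-] = 3.636 × 10^-3 / 0.02455 = 0.1481 mol/L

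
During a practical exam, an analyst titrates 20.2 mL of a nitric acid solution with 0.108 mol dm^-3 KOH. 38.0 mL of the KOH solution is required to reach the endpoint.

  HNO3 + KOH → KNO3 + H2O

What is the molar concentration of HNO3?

0.203 mol/L

n(KOH) = 0.0380 L × 0.108 mol/L = 4.10 × 10^-3 mol
n(HNO3) = 4.10 × 10^-3 mol (1:1 mole ratio)
[HNO3] = 4.10 × 10^-3 mol / 0.0202 L = 0.203 mol/L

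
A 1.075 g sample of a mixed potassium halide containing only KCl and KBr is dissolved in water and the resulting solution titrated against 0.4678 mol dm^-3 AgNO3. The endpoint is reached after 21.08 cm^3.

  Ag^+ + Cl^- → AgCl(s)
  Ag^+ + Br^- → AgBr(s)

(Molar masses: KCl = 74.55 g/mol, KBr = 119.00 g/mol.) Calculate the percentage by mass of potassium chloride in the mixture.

15.37 %

n(AgNO3) = 0.02108 × 0.4678 = 9.861 × 10^-3 mol
Let x = n(KCl), y = n(KBr).
Titrant: 1x + 1y = 9.861 × 10^-3;  mass: 74.55x + 119.00y = 1.075
Solving, x = 2.216 × 10^-3 mol, y = 7.646 × 10^-3 mol
mass of KCl = 2.216 × 10^-3 × 74.55 = 0.1652 g
% KCl = 0.1652 / 1.075 × 100 = 15.37 %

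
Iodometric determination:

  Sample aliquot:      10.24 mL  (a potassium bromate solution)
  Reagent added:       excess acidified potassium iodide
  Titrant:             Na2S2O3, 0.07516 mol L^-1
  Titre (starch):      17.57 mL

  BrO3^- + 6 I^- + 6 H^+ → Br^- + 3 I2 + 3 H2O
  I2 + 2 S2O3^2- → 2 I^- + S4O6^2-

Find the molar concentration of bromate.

0.02149 mol/L

n(S2O3^2-) = 0.01757 × 0.07516 = 1.321 × 10^-3 mol
n(I2) = n(S2O3^2-)/2 = 6.603 × 10^-4 mol
From the 1:3 ratio, n(BrO3^-) in the aliquot = 1/3 × 6.603 × 10^-4 = 2.201 × 10^-4 mol
[BrO3^-] = 2.201 × 10^-4 / 0.01024 = 0.02149 mol/L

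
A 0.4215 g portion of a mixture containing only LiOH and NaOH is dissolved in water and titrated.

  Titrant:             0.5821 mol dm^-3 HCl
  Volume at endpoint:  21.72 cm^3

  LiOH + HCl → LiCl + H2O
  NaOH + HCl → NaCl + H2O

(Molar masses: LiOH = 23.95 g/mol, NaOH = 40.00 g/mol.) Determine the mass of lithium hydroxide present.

0.1257 g

n(HCl) = 0.02172 × 0.5821 = 0.01264 mol
Let x = n(LiOH), y = n(NaOH).
Titrant: 1x + 1y = 0.01264;  mass: 23.95x + 40.00y = 0.4215
Solving, x = 5.248 × 10^-3 mol, y = 7.395 × 10^-3 mol
mass of LiOH = 5.248 × 10^-3 × 23.95 = 0.1257 g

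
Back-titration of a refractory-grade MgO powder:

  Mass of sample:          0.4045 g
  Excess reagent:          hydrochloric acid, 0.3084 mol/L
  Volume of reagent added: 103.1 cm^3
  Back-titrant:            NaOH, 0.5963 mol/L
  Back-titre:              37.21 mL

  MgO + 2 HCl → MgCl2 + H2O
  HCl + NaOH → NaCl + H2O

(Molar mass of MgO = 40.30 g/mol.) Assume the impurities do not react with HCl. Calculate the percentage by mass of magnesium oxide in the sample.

47.86 %

n(HCl) added = 0.1031 × 0.3084 = 0.03180 mol
n(NaOH) used in back-titration = 0.03721 × 0.5963 = 0.02219 mol
n(HCl) left over = 0.02219 mol (1:1 ratio)
n(HCl) consumed by analyte = 0.03180 − 0.02219 = 9.608 × 10^-3 mol
From the 1:2 ratio, n(MgO) = 1/2 × 9.608 × 10^-3 = 4.804 × 10^-3 mol
mass of MgO = 4.804 × 10^-3 × 40.30 = 0.1936 g
% MgO = 0.1936 / 0.4045 × 100 = 47.86 %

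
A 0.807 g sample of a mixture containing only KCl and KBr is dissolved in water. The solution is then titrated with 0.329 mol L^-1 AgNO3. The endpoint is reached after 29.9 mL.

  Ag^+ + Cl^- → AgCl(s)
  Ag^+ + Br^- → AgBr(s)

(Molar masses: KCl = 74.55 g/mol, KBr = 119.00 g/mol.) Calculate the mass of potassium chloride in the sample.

n(AgNO3) = 0.0299 × 0.329 = 9.84 × 10^-3 mol
Let x = n(KCl), y = n(KBr).
Titrant: 1x + 1y = 9.84 × 10^-3;  mass: 74.55x + 119.00y = 0.807
Solving, x = 8.18 × 10^-3 mol, y = 1.66 × 10^-3 mol
mass of KCl = 8.18 × 10^-3 × 74.55 = 0.610 g

0.610 g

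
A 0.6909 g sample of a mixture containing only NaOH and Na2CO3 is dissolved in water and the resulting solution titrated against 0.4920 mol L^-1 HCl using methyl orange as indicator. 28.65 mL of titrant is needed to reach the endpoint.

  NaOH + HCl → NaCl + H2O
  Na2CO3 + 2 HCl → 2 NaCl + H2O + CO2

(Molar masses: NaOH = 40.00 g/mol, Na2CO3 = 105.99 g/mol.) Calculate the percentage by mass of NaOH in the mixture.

25.00 %

n(HCl) = 0.02865 × 0.4920 = 0.01410 mol
Let x = n(NaOH), y = n(Na2CO3).
Titrant: 1x + 2y = 0.01410;  mass: 40.00x + 105.99y = 0.6909
Solving, x = 4.318 × 10^-3 mol, y = 4.889 × 10^-3 mol
mass of NaOH = 4.318 × 10^-3 × 40.00 = 0.1727 g
% NaOH = 0.1727 / 0.6909 × 100 = 25.00 %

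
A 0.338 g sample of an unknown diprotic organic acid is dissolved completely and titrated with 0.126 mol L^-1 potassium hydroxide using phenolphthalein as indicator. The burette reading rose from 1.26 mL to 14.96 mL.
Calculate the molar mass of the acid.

n(KOH) = 0.0137 L × 0.126 mol/L = 1.73 × 10^-3 mol
From the 1:2 ratio, n(H2A) = 1/2 × 1.73 × 10^-3 = 8.63 × 10^-4 mol
M = m / n = 0.338 g / 8.63 × 10^-4 mol = 392 g/mol

392 g/mol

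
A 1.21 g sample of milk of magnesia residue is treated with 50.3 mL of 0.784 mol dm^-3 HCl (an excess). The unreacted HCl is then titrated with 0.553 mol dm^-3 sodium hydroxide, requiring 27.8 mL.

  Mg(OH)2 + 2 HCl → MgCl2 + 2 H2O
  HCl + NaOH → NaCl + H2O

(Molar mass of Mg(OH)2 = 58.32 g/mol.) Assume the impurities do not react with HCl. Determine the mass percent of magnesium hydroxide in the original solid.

58.0 %

n(HCl) added = 0.0503 × 0.784 = 0.0394 mol
n(NaOH) used in back-titration = 0.0278 × 0.553 = 0.0154 mol
n(HCl) left over = 0.0154 mol (1:1 ratio)
n(HCl) consumed by analyte = 0.0394 − 0.0154 = 0.0241 mol
From the 1:2 ratio, n(Mg(OH)2) = 1/2 × 0.0241 = 0.0120 mol
mass of Mg(OH)2 = 0.0120 × 58.32 = 0.702 g
% Mg(OH)2 = 0.702 / 1.21 × 100 = 58.0 %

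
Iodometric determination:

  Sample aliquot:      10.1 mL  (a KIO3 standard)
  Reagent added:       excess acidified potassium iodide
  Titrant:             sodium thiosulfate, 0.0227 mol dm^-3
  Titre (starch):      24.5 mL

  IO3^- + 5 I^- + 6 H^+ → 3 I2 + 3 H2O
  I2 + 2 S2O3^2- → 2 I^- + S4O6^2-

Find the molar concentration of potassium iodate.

n(S2O3^2-) = 0.0245 × 0.0227 = 5.56 × 10^-4 mol
n(I2) = n(S2O3^2-)/2 = 2.78 × 10^-4 mol
From the 1:3 ratio, n(IO3^-) in the aliquot = 1/3 × 2.78 × 10^-4 = 9.27 × 10^-5 mol
[IO3^-] = 9.27 × 10^-5 / 0.0101 = 0.00918 mol/L

0.00918 mol/L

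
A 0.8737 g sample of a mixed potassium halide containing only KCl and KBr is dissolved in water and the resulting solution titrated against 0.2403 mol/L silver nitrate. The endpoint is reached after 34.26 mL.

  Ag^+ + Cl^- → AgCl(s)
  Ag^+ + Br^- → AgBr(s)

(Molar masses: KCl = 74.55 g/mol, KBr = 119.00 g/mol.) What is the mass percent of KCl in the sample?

n(AgNO3) = 0.03426 × 0.2403 = 8.233 × 10^-3 mol
Let x = n(KCl), y = n(KBr).
Titrant: 1x + 1y = 8.233 × 10^-3;  mass: 74.55x + 119.00y = 0.8737
Solving, x = 2.384 × 10^-3 mol, y = 5.848 × 10^-3 mol
mass of KCl = 2.384 × 10^-3 × 74.55 = 0.1778 g
% KCl = 0.1778 / 0.8737 × 100 = 20.35 %

20.35 %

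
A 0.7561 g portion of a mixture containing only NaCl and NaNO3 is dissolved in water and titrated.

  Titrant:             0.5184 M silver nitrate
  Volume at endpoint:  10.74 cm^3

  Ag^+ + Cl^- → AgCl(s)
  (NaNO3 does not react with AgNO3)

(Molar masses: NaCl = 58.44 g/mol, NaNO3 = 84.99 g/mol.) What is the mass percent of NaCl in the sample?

43.03 %

n(AgNO3) = 0.01074 × 0.5184 = 5.568 × 10^-3 mol
Let x = n(NaCl), y = n(NaNO3).
Titrant: 1x = 5.568 × 10^-3;  mass: 58.44x + 84.99y = 0.7561
Solving, x = 5.568 × 10^-3 mol, y = 5.068 × 10^-3 mol
mass of NaCl = 5.568 × 10^-3 × 58.44 = 0.3254 g
% NaCl = 0.3254 / 0.7561 × 100 = 43.03 %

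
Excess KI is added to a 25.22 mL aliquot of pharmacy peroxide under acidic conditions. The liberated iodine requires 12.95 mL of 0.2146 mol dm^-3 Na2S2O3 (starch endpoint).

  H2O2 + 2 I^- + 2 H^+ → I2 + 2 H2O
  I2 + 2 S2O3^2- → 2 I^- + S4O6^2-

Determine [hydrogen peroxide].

0.05510 mol/L

n(S2O3^2-) = 0.01295 × 0.2146 = 2.779 × 10^-3 mol
n(I2) = n(S2O3^2-)/2 = 1.390 × 10^-3 mol
n(H2O2) in the aliquot = 1.390 × 10^-3 mol (1:1 ratio)
[H2O2] = 1.390 × 10^-3 / 0.02522 = 0.05510 mol/L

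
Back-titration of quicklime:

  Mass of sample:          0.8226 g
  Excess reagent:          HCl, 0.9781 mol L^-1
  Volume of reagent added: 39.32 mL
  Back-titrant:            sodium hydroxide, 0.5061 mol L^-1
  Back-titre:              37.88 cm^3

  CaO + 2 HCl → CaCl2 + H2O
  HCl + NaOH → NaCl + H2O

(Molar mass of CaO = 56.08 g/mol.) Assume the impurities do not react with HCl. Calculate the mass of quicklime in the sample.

0.5408 g

n(HCl) added = 0.03932 × 0.9781 = 0.03846 mol
n(NaOH) used in back-titration = 0.03788 × 0.5061 = 0.01917 mol
n(HCl) left over = 0.01917 mol (1:1 ratio)
n(HCl) consumed by analyte = 0.03846 − 0.01917 = 0.01929 mol
From the 1:2 ratio, n(CaO) = 1/2 × 0.01929 = 9.644 × 10^-3 mol
mass of CaO = 9.644 × 10^-3 × 56.08 = 0.5408 g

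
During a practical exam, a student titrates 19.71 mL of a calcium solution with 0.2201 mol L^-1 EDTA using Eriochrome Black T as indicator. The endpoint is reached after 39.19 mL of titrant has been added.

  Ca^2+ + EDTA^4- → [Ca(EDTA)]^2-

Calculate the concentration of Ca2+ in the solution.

0.4376 mol/L

n(EDTA) = 0.03919 L × 0.2201 mol/L = 8.626 × 10^-3 mol
n(Ca2+) = 8.626 × 10^-3 mol (1:1 mole ratio)
[Ca2+] = 8.626 × 10^-3 mol / 0.01971 L = 0.4376 mol/L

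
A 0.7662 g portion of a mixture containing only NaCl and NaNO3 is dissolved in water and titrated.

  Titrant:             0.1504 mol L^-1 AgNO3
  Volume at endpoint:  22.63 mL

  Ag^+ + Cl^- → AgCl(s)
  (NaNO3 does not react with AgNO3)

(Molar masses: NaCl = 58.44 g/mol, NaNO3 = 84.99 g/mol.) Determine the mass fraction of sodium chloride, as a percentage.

25.96 %

n(AgNO3) = 0.02263 × 0.1504 = 3.404 × 10^-3 mol
Let x = n(NaCl), y = n(NaNO3).
Titrant: 1x = 3.404 × 10^-3;  mass: 58.44x + 84.99y = 0.7662
Solving, x = 3.404 × 10^-3 mol, y = 6.675 × 10^-3 mol
mass of NaCl = 3.404 × 10^-3 × 58.44 = 0.1989 g
% NaCl = 0.1989 / 0.7662 × 100 = 25.96 %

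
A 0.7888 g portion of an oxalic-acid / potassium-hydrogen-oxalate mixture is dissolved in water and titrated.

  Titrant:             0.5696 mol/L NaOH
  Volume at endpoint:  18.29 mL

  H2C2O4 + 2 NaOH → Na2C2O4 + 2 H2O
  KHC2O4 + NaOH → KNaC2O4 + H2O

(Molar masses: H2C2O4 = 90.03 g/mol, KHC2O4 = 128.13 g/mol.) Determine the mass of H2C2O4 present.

n(NaOH) = 0.01829 × 0.5696 = 0.01042 mol
Let x = n(H2C2O4), y = n(KHC2O4).
Titrant: 2x + 1y = 0.01042;  mass: 90.03x + 128.13y = 0.7888
Solving, x = 3.285 × 10^-3 mol, y = 3.848 × 10^-3 mol
mass of H2C2O4 = 3.285 × 10^-3 × 90.03 = 0.2957 g

0.2957 g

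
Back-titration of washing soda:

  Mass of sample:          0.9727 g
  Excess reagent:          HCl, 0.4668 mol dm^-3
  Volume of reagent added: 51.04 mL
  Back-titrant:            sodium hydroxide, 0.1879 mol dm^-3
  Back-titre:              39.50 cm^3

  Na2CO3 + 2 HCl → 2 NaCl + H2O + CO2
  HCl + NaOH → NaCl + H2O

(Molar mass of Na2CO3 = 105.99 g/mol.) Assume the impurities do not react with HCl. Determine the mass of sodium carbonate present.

0.8693 g

n(HCl) added = 0.05104 × 0.4668 = 0.02383 mol
n(NaOH) used in back-titration = 0.03950 × 0.1879 = 7.422 × 10^-3 mol
n(HCl) left over = 7.422 × 10^-3 mol (1:1 ratio)
n(HCl) consumed by analyte = 0.02383 − 7.422 × 10^-3 = 0.01640 mol
From the 1:2 ratio, n(Na2CO3) = 1/2 × 0.01640 = 8.202 × 10^-3 mol
mass of Na2CO3 = 8.202 × 10^-3 × 105.99 = 0.8693 g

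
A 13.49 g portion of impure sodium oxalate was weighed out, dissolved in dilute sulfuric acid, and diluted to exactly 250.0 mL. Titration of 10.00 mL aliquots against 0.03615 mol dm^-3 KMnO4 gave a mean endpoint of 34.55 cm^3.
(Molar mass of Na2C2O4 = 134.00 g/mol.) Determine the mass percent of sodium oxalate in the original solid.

2 MnO4^- + 5 C2O4^2- + 16 H^+ → 2 Mn^2+ + 10 CO2 + 8 H2O
n(KMnO4) per titration = 0.03455 × 0.03615 = 1.249 × 10^-3 mol
From the 5:2 ratio, n(Na2C2O4) in each aliquot = 5/2 × 1.249 × 10^-3 = 3.122 × 10^-3 mol
n(Na2C2O4) in the whole flask = 3.122 × 10^-3 × 250.0/10.00 = 0.07806 mol
mass of Na2C2O4 = 0.07806 × 134.00 = 10.46 g
% Na2C2O4 = 10.46 / 13.49 × 100 = 77.54 %

77.54 %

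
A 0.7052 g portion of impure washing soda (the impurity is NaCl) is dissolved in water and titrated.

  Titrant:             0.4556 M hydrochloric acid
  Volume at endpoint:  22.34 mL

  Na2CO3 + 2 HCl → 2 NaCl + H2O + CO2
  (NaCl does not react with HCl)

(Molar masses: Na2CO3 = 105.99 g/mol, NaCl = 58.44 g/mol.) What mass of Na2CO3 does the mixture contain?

n(HCl) = 0.02234 × 0.4556 = 0.01018 mol
Let x = n(Na2CO3), y = n(NaCl).
Titrant: 2x = 0.01018;  mass: 105.99x + 58.44y = 0.7052
Solving, x = 5.089 × 10^-3 mol, y = 2.837 × 10^-3 mol
mass of Na2CO3 = 5.089 × 10^-3 × 105.99 = 0.5394 g

0.5394 g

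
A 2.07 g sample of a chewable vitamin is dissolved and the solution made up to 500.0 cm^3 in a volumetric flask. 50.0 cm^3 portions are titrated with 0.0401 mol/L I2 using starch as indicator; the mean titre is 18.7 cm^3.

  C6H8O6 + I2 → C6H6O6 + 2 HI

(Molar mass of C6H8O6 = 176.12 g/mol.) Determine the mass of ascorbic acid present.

n(I2) per titration = 0.0187 × 0.0401 = 7.50 × 10^-4 mol
n(C6H8O6) in each aliquot = 7.50 × 10^-4 mol (1:1 ratio)
n(C6H8O6) in the whole flask = 7.50 × 10^-4 × 500.0/50.0 = 7.50 × 10^-3 mol
mass of C6H8O6 = 7.50 × 10^-3 × 176.12 = 1.32 g

1.32 g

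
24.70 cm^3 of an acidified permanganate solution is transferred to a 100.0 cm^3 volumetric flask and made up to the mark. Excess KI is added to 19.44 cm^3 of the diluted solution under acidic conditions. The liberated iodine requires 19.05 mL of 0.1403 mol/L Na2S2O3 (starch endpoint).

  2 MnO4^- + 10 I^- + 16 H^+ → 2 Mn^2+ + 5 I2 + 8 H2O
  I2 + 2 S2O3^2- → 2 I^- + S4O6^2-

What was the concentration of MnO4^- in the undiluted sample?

0.1113 mol/L

n(S2O3^2-) = 0.01905 × 0.1403 = 2.673 × 10^-3 mol
n(I2) = n(S2O3^2-)/2 = 1.336 × 10^-3 mol
From the 2:5 ratio, n(MnO4^-) in the aliquot = 2/5 × 1.336 × 10^-3 = 5.345 × 10^-4 mol
[MnO4^-]_dilute = 5.345 × 10^-4 / 0.01944 = 0.02750 mol/L
[MnO4^-]_original = 0.02750 × 100.0/24.70 = 0.1113 mol/L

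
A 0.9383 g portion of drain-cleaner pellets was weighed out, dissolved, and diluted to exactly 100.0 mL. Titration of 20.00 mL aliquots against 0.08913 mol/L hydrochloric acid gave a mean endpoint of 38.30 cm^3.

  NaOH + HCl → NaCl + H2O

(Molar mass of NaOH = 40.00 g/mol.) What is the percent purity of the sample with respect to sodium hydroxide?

n(HCl) per titration = 0.03830 × 0.08913 = 3.414 × 10^-3 mol
n(NaOH) in each aliquot = 3.414 × 10^-3 mol (1:1 ratio)
n(NaOH) in the whole flask = 3.414 × 10^-3 × 100.0/20.00 = 0.01707 mol
mass of NaOH = 0.01707 × 40.00 = 0.6827 g
% NaOH = 0.6827 / 0.9383 × 100 = 72.76 %

72.76 %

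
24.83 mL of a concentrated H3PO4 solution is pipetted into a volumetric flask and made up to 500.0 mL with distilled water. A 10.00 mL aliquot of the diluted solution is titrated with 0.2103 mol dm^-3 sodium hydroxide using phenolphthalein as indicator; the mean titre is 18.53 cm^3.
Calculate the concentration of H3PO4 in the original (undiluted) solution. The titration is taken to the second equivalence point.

H3PO4 + 2 NaOH → Na2HPO4 + 2 H2O
n(NaOH) = 0.01853 × 0.2103 = 3.897 × 10^-3 mol
From the 1:2 ratio, n(H3PO4) in the aliquot = 1/2 × 3.897 × 10^-3 = 1.948 × 10^-3 mol
[H3PO4]_dilute = 1.948 × 10^-3 / 0.01000 = 0.1948 mol/L
Dilution factor = 500.0 / 24.83 = 20.14
[H3PO4]_stock = 0.1948 × 20.14 = 3.924 mol/L

3.924 mol/L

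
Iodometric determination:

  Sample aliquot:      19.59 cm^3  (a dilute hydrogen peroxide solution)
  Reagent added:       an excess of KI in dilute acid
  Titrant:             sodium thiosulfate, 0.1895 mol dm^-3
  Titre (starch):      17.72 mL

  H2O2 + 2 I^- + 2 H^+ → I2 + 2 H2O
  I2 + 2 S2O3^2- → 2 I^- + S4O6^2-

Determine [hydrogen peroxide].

n(S2O3^2-) = 0.01772 × 0.1895 = 3.358 × 10^-3 mol
n(I2) = n(S2O3^2-)/2 = 1.679 × 10^-3 mol
n(H2O2) in the aliquot = 1.679 × 10^-3 mol (1:1 ratio)
[H2O2] = 1.679 × 10^-3 / 0.01959 = 0.08571 mol/L

0.08571 mol/L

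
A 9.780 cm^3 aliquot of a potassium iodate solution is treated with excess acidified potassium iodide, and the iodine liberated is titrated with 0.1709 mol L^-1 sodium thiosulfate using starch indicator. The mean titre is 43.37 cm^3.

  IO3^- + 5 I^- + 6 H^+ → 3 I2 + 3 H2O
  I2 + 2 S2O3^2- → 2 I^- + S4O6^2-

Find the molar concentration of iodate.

0.1263 mol/L

n(S2O3^2-) = 0.04337 × 0.1709 = 7.412 × 10^-3 mol
n(I2) = n(S2O3^2-)/2 = 3.706 × 10^-3 mol
From the 1:3 ratio, n(IO3^-) in the aliquot = 1/3 × 3.706 × 10^-3 = 1.235 × 10^-3 mol
[IO3^-] = 1.235 × 10^-3 / 0.009780 = 0.1263 mol/L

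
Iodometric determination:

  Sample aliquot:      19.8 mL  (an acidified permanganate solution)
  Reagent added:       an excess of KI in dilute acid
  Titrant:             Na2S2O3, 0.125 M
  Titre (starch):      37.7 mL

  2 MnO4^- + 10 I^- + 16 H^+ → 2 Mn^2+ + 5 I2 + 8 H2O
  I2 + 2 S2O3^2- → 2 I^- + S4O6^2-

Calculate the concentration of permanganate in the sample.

0.0476 M

n(S2O3^2-) = 0.0377 × 0.125 = 4.71 × 10^-3 mol
n(I2) = n(S2O3^2-)/2 = 2.36 × 10^-3 mol
From the 2:5 ratio, n(MnO4^-) in the aliquot = 2/5 × 2.36 × 10^-3 = 9.43 × 10^-4 mol
[MnO4^-] = 9.43 × 10^-4 / 0.0198 = 0.0476 mol/L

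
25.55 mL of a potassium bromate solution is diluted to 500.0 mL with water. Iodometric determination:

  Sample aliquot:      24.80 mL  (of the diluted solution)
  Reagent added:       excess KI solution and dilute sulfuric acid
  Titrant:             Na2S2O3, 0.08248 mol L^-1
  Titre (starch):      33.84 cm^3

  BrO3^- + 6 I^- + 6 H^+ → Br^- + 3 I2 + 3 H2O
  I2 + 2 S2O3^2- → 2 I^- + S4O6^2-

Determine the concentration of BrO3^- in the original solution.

0.3671 mol/L

n(S2O3^2-) = 0.03384 × 0.08248 = 2.791 × 10^-3 mol
n(I2) = n(S2O3^2-)/2 = 1.396 × 10^-3 mol
From the 1:3 ratio, n(BrO3^-) in the aliquot = 1/3 × 1.396 × 10^-3 = 4.652 × 10^-4 mol
[BrO3^-]_dilute = 4.652 × 10^-4 / 0.02480 = 0.01876 mol/L
[BrO3^-]_original = 0.01876 × 500.0/25.55 = 0.3671 mol/L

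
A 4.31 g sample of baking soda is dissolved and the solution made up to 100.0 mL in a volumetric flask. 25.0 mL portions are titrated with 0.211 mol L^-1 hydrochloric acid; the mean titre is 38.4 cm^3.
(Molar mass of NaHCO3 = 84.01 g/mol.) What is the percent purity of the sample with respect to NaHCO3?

NaHCO3 + HCl → NaCl + H2O + CO2
n(HCl) per titration = 0.0384 × 0.211 = 8.10 × 10^-3 mol
n(NaHCO3) in each aliquot = 8.10 × 10^-3 mol (1:1 ratio)
n(NaHCO3) in the whole flask = 8.10 × 10^-3 × 100.0/25.0 = 0.0324 mol
mass of NaHCO3 = 0.0324 × 84.01 = 2.72 g
% NaHCO3 = 2.72 / 4.31 × 100 = 63.2 %

63.2 %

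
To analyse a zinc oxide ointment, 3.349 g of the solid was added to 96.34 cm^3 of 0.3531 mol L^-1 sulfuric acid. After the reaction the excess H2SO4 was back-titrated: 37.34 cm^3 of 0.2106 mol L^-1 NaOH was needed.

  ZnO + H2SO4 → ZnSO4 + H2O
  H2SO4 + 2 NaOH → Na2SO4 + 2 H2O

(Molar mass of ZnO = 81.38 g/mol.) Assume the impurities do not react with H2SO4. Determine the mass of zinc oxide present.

2.448 g

n(H2SO4) added = 0.09634 × 0.3531 = 0.03402 mol
n(NaOH) used in back-titration = 0.03734 × 0.2106 = 7.864 × 10^-3 mol
From the 1:2 ratio, n(H2SO4) left over = 1/2 × 7.864 × 10^-3 = 3.932 × 10^-3 mol
n(H2SO4) consumed by analyte = 0.03402 − 3.932 × 10^-3 = 0.03009 mol
n(ZnO) = 0.03009 mol (1:1 ratio)
mass of ZnO = 0.03009 × 81.38 = 2.448 g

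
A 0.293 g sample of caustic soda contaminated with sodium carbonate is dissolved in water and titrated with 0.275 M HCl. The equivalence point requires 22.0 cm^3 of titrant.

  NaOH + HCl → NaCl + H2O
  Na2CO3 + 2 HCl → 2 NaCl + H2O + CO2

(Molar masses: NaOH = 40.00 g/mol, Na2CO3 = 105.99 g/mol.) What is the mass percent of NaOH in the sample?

n(HCl) = 0.0220 × 0.275 = 6.05 × 10^-3 mol
Let x = n(NaOH), y = n(Na2CO3).
Titrant: 1x + 2y = 6.05 × 10^-3;  mass: 40.00x + 105.99y = 0.293
Solving, x = 2.13 × 10^-3 mol, y = 1.96 × 10^-3 mol
mass of NaOH = 2.13 × 10^-3 × 40.00 = 0.0850 g
% NaOH = 0.0850 / 0.293 × 100 = 29.0 %

29.0 %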